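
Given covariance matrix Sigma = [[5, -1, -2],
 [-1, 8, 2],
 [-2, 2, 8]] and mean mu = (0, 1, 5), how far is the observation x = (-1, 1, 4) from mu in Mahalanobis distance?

Step 1 — centre the observation: (x - mu) = (-1, 0, -1).

Step 2 — invert Sigma (cofactor / det for 3×3, or solve directly):
  Sigma^{-1} = [[0.2239, 0.0149, 0.0522],
 [0.0149, 0.1343, -0.0299],
 [0.0522, -0.0299, 0.1455]].

Step 3 — form the quadratic (x - mu)^T · Sigma^{-1} · (x - mu):
  Sigma^{-1} · (x - mu) = (-0.2761, 0.0149, -0.1978).
  (x - mu)^T · [Sigma^{-1} · (x - mu)] = (-1)·(-0.2761) + (0)·(0.0149) + (-1)·(-0.1978) = 0.4739.

Step 4 — take square root: d = √(0.4739) ≈ 0.6884.

d(x, mu) = √(0.4739) ≈ 0.6884


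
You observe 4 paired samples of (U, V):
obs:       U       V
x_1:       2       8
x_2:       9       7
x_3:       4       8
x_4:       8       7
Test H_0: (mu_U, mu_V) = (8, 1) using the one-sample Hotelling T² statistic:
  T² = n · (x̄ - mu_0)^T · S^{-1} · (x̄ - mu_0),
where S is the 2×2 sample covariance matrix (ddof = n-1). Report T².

Step 1 — sample mean vector:
  mean(U) = (2 + 9 + 4 + 8) / 4 = 23/4 = 5.75
  mean(V) = (8 + 7 + 8 + 7) / 4 = 30/4 = 7.5
  x̄ = (5.75, 7.5),  deviation x̄ - mu_0 = (5.75, 7.5) - (8, 1) = (-2.25, 6.5).

Step 2 — sample covariance matrix, S[i,j] = (1/(n-1)) · Σ_k (x_{k,i} - mean_i) · (x_{k,j} - mean_j), divisor n-1 = 3:
  S[U,U] = ((-3.75)·(-3.75) + (3.25)·(3.25) + (-1.75)·(-1.75) + (2.25)·(2.25)) / 3 = 32.75/3 = 10.9167
  S[U,V] = ((-3.75)·(0.5) + (3.25)·(-0.5) + (-1.75)·(0.5) + (2.25)·(-0.5)) / 3 = -5.5/3 = -1.8333
  S[V,V] = ((0.5)·(0.5) + (-0.5)·(-0.5) + (0.5)·(0.5) + (-0.5)·(-0.5)) / 3 = 1/3 = 0.3333
  S = [[10.9167, -1.8333],
 [-1.8333, 0.3333]].

Step 3 — invert S. det(S) = 10.9167·0.3333 - (-1.8333)² = 0.2778.
  S^{-1} = (1/det) · [[d, -b], [-b, a]] = [[1.2, 6.6],
 [6.6, 39.3]].

Step 4 — quadratic form (x̄ - mu_0)^T · S^{-1} · (x̄ - mu_0):
  S^{-1} · (x̄ - mu_0) = (40.2, 240.6),
  (x̄ - mu_0)^T · [...] = (-2.25)·(40.2) + (6.5)·(240.6) = 1473.45.

Step 5 — scale by n: T² = 4 · 1473.45 = 5893.8.

T² ≈ 5893.8


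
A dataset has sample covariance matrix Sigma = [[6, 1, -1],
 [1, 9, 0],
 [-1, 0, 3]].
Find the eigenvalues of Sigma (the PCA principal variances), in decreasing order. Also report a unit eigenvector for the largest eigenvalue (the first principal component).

Step 1 — characteristic polynomial p(λ) = det(λI - Sigma) = λ³ - tr·λ² + c_1·λ - det, where tr = trace, c_1 = sum of the principal 2×2 minors, det = det(Sigma):
  tr = 6 + 9 + 3 = 18,
  c_1 = (6·9 - (1)²) + (6·3 - (-1)²) + (9·3 - (0)²) = 53 + 17 + 27 = 97,
  det = 6·(9·3 - (0)²) - (1)·((1)·3 - (0)·(-1)) + (-1)·((1)·(0) - 9·(-1)) = 6·(27) - (1)·(3) + (-1)·(9) = 150.
  So p(λ) = λ³ - 18λ² + 97λ - 150.
Step 2 — look for an integer root (rational root theorem: any rational root is an integer divisor of 150). Testing λ = 6:
  p(6) = 216 - 648 + 582 - 150 = 0  ✓
  Dividing out (λ - 6): p(λ) = (λ - 6)(λ² - 12λ + 25).
Step 3 — remaining eigenvalues from the quadratic λ² - 12λ + 25 = 0:
  Δ = 12² - 4·25 = 144 - 100 = 44,  λ = (12 ± √44)/2 = (12 ± 6.6332)/2 ≈ 9.3166 or 2.6834.
  Sorted: λ_1 = 9.3166,  λ_2 = 6,  λ_3 = 2.6834  (check: sum = 18 = tr ✓).

Step 4 — unit eigenvector for λ_1 ≈ 9.3166: v spans the null space of (Sigma - λ_1 I), whose rows are
  r_1 = (-3.3166, 1, -1),  r_2 = (1, -0.3166, 0),  r_3 = (-1, 0, -6.3166).
  v is orthogonal to every row, so take v ∝ r_1 × r_3 = ((1)·(-6.3166) - (-1)·(0), (-1)·(-1) - (-3.3166)·(-6.3166), (-3.3166)·(0) - (1)·(-1)) ≈ (-6.3166, -19.9499, 1).
  Rescale (multiply by -1 so the first nonzero entry is positive): u = (6.3166, 19.9499, -1).
  ||u|| = √((6.3166)² + (19.9499)² + (-1)²) = √(438.8972) ≈ 20.9499,  v_1 = u/||u|| ≈ (0.3015, 0.9523, -0.0477) (||v_1|| = 1).

λ_1 = 9.3166,  λ_2 = 6,  λ_3 = 2.6834;  v_1 ≈ (0.3015, 0.9523, -0.0477)


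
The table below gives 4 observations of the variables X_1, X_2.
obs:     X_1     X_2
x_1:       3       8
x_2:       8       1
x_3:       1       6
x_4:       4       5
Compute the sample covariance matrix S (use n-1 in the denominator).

Step 1 — column means:
  mean(X_1) = (3 + 8 + 1 + 4) / 4 = 16/4 = 4
  mean(X_2) = (8 + 1 + 6 + 5) / 4 = 20/4 = 5

Step 2 — sample covariance S[i,j] = (1/(n-1)) · Σ_k (x_{k,i} - mean_i) · (x_{k,j} - mean_j), with n-1 = 3.
  S[X_1,X_1] = ((-1)·(-1) + (4)·(4) + (-3)·(-3) + (0)·(0)) / 3 = 26/3 = 8.6667
  S[X_1,X_2] = ((-1)·(3) + (4)·(-4) + (-3)·(1) + (0)·(0)) / 3 = -22/3 = -7.3333
  S[X_2,X_2] = ((3)·(3) + (-4)·(-4) + (1)·(1) + (0)·(0)) / 3 = 26/3 = 8.6667

S is symmetric (S[j,i] = S[i,j]). Assembling:

S = [[8.6667, -7.3333],
 [-7.3333, 8.6667]]


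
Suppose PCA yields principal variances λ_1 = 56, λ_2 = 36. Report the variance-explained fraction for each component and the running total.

Step 1 — total variance = trace(Sigma) = Σ λ_i = 56 + 36 = 92.

Step 2 — fraction explained by component i = λ_i / Σ λ:
  PC1: 56/92 = 0.6087
  PC2: 36/92 = 0.3913

Step 3 — cumulative fraction after k components = (λ_1 + ... + λ_k) / Σ λ:
  k = 1: 56/92 = 0.6087
  k = 2: (56 + 36)/92 = 92/92 = 1

Summary (fraction, with percent):

explained: PC1 0.6087 (60.87%), PC2 0.3913 (39.13%);  cumulative: 0.6087, 1


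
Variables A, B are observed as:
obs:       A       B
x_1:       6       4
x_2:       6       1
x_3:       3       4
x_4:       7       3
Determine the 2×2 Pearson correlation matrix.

Step 1 — column means:
  mean(A) = (6 + 6 + 3 + 7) / 4 = 22/4 = 5.5
  mean(B) = (4 + 1 + 4 + 3) / 4 = 12/4 = 3

Step 2 — sample variances and covariances s[i,j] = (1/(n-1)) · Σ_k (x_{k,i} - mean_i) · (x_{k,j} - mean_j), with n-1 = 3:
  s[A,A] = ((0.5)·(0.5) + (0.5)·(0.5) + (-2.5)·(-2.5) + (1.5)·(1.5)) / 3 = 9/3 = 3
  s[A,B] = ((0.5)·(1) + (0.5)·(-2) + (-2.5)·(1) + (1.5)·(0)) / 3 = -3/3 = -1
  s[B,B] = ((1)·(1) + (-2)·(-2) + (1)·(1) + (0)·(0)) / 3 = 6/3 = 2
  Sample standard deviations s_i = √(s[i,i]):
  s(A) = √(3) = 1.7321
  s(B) = √(2) = 1.4142

Step 3 — r_{ij} = s_{ij} / (s_i · s_j):
  r[A,A] = 1 (diagonal).
  r[A,B] = -1 / (1.7321 · 1.4142) = -1 / 2.4495 = -0.4082
  r[B,B] = 1 (diagonal).

R is symmetric with unit diagonal. Assembling:

R = [[1, -0.4082],
 [-0.4082, 1]]


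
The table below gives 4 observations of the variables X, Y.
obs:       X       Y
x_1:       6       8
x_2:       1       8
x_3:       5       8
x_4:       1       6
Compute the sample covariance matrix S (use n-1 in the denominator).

Step 1 — column means:
  mean(X) = (6 + 1 + 5 + 1) / 4 = 13/4 = 3.25
  mean(Y) = (8 + 8 + 8 + 6) / 4 = 30/4 = 7.5

Step 2 — sample covariance S[i,j] = (1/(n-1)) · Σ_k (x_{k,i} - mean_i) · (x_{k,j} - mean_j), with n-1 = 3.
  S[X,X] = ((2.75)·(2.75) + (-2.25)·(-2.25) + (1.75)·(1.75) + (-2.25)·(-2.25)) / 3 = 20.75/3 = 6.9167
  S[X,Y] = ((2.75)·(0.5) + (-2.25)·(0.5) + (1.75)·(0.5) + (-2.25)·(-1.5)) / 3 = 4.5/3 = 1.5
  S[Y,Y] = ((0.5)·(0.5) + (0.5)·(0.5) + (0.5)·(0.5) + (-1.5)·(-1.5)) / 3 = 3/3 = 1

S is symmetric (S[j,i] = S[i,j]). Assembling:

S = [[6.9167, 1.5],
 [1.5, 1]]


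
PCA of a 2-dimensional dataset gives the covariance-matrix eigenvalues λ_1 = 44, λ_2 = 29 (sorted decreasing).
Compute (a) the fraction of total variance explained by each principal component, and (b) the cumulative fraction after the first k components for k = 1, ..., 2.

Step 1 — total variance = trace(Sigma) = Σ λ_i = 44 + 29 = 73.

Step 2 — fraction explained by component i = λ_i / Σ λ:
  PC1: 44/73 = 0.6027
  PC2: 29/73 = 0.3973

Step 3 — cumulative fraction after k components = (λ_1 + ... + λ_k) / Σ λ:
  k = 1: 44/73 = 0.6027
  k = 2: (44 + 29)/73 = 73/73 = 1

Summary (fraction, with percent):

explained: PC1 0.6027 (60.27%), PC2 0.3973 (39.73%);  cumulative: 0.6027, 1


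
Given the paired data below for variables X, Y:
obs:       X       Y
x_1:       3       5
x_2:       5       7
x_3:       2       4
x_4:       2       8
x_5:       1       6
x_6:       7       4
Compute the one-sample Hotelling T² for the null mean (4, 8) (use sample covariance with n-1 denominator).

Step 1 — sample mean vector:
  mean(X) = (3 + 5 + 2 + 2 + 1 + 7) / 6 = 20/6 = 3.3333
  mean(Y) = (5 + 7 + 4 + 8 + 6 + 4) / 6 = 34/6 = 5.6667
  x̄ = (3.3333, 5.6667),  deviation x̄ - mu_0 = (3.3333, 5.6667) - (4, 8) = (-0.6667, -2.3333).

Step 2 — sample covariance matrix, S[i,j] = (1/(n-1)) · Σ_k (x_{k,i} - mean_i) · (x_{k,j} - mean_j), divisor n-1 = 5:
  S[X,X] = ((-0.3333)·(-0.3333) + (1.6667)·(1.6667) + (-1.3333)·(-1.3333) + (-1.3333)·(-1.3333) + (-2.3333)·(-2.3333) + (3.6667)·(3.6667)) / 5 = 25.3333/5 = 5.0667
  S[X,Y] = ((-0.3333)·(-0.6667) + (1.6667)·(1.3333) + (-1.3333)·(-1.6667) + (-1.3333)·(2.3333) + (-2.3333)·(0.3333) + (3.6667)·(-1.6667)) / 5 = -5.3333/5 = -1.0667
  S[Y,Y] = ((-0.6667)·(-0.6667) + (1.3333)·(1.3333) + (-1.6667)·(-1.6667) + (2.3333)·(2.3333) + (0.3333)·(0.3333) + (-1.6667)·(-1.6667)) / 5 = 13.3333/5 = 2.6667
  S = [[5.0667, -1.0667],
 [-1.0667, 2.6667]].

Step 3 — invert S. det(S) = 5.0667·2.6667 - (-1.0667)² = 12.3733.
  S^{-1} = (1/det) · [[d, -b], [-b, a]] = [[0.2155, 0.0862],
 [0.0862, 0.4095]].

Step 4 — quadratic form (x̄ - mu_0)^T · S^{-1} · (x̄ - mu_0):
  S^{-1} · (x̄ - mu_0) = (-0.3448, -1.0129),
  (x̄ - mu_0)^T · [...] = (-0.6667)·(-0.3448) + (-2.3333)·(-1.0129) = 2.5934.

Step 5 — scale by n: T² = 6 · 2.5934 = 15.5603.

T² ≈ 15.5603


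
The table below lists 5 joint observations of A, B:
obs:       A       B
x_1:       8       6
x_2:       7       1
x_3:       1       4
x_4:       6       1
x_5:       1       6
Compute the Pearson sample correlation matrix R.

Step 1 — column means:
  mean(A) = (8 + 7 + 1 + 6 + 1) / 5 = 23/5 = 4.6
  mean(B) = (6 + 1 + 4 + 1 + 6) / 5 = 18/5 = 3.6

Step 2 — sample variances and covariances s[i,j] = (1/(n-1)) · Σ_k (x_{k,i} - mean_i) · (x_{k,j} - mean_j), with n-1 = 4:
  s[A,A] = ((3.4)·(3.4) + (2.4)·(2.4) + (-3.6)·(-3.6) + (1.4)·(1.4) + (-3.6)·(-3.6)) / 4 = 45.2/4 = 11.3
  s[A,B] = ((3.4)·(2.4) + (2.4)·(-2.6) + (-3.6)·(0.4) + (1.4)·(-2.6) + (-3.6)·(2.4)) / 4 = -11.8/4 = -2.95
  s[B,B] = ((2.4)·(2.4) + (-2.6)·(-2.6) + (0.4)·(0.4) + (-2.6)·(-2.6) + (2.4)·(2.4)) / 4 = 25.2/4 = 6.3
  Sample standard deviations s_i = √(s[i,i]):
  s(A) = √(11.3) = 3.3615
  s(B) = √(6.3) = 2.51

Step 3 — r_{ij} = s_{ij} / (s_i · s_j):
  r[A,A] = 1 (diagonal).
  r[A,B] = -2.95 / (3.3615 · 2.51) = -2.95 / 8.4374 = -0.3496
  r[B,B] = 1 (diagonal).

R is symmetric with unit diagonal. Assembling:

R = [[1, -0.3496],
 [-0.3496, 1]]


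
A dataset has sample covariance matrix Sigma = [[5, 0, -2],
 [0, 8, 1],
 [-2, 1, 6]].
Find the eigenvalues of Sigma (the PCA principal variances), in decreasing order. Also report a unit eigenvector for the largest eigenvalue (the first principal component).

Step 1 — characteristic polynomial p(λ) = det(λI - Sigma) = λ³ - tr·λ² + c_1·λ - det, where tr = trace, c_1 = sum of the principal 2×2 minors, det = det(Sigma):
  tr = 5 + 8 + 6 = 19,
  c_1 = (5·8 - (0)²) + (5·6 - (-2)²) + (8·6 - (1)²) = 40 + 26 + 47 = 113,
  det = 5·(8·6 - (1)²) - (0)·((0)·6 - (1)·(-2)) + (-2)·((0)·(1) - 8·(-2)) = 5·(47) - (0)·(2) + (-2)·(16) = 203.
  So p(λ) = λ³ - 19λ² + 113λ - 203.
Step 2 — look for an integer root (rational root theorem: any rational root is an integer divisor of 203). Testing λ = 7:
  p(7) = 343 - 931 + 791 - 203 = 0  ✓
  Dividing out (λ - 7): p(λ) = (λ - 7)(λ² - 12λ + 29).
Step 3 — remaining eigenvalues from the quadratic λ² - 12λ + 29 = 0:
  Δ = 12² - 4·29 = 144 - 116 = 28,  λ = (12 ± √28)/2 = (12 ± 5.2915)/2 ≈ 8.6458 or 3.3542.
  Sorted: λ_1 = 8.6458,  λ_2 = 7,  λ_3 = 3.3542  (check: sum = 19 = tr ✓).

Step 4 — unit eigenvector for λ_1 ≈ 8.6458: v spans the null space of (Sigma - λ_1 I), whose rows are
  r_1 = (-3.6458, 0, -2),  r_2 = (0, -0.6458, 1),  r_3 = (-2, 1, -2.6458).
  v is orthogonal to every row, so take v ∝ r_1 × r_2 = ((0)·(1) - (-2)·(-0.6458), (-2)·(0) - (-3.6458)·(1), (-3.6458)·(-0.6458) - (0)·(0)) ≈ (-1.2915, 3.6458, 2.3542).
  Rescale (multiply by -1 so the first nonzero entry is positive): u = (1.2915, -3.6458, -2.3542).
  ||u|| = √((1.2915)² + (-3.6458)² + (-2.3542)²) = √(20.502) ≈ 4.5279,  v_1 = u/||u|| ≈ (0.2852, -0.8052, -0.5199) (||v_1|| = 1).

λ_1 = 8.6458,  λ_2 = 7,  λ_3 = 3.3542;  v_1 ≈ (0.2852, -0.8052, -0.5199)


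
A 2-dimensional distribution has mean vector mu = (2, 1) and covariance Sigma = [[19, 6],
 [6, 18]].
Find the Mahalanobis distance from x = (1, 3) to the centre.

Step 1 — centre the observation: (x - mu) = (-1, 2).

Step 2 — invert Sigma. det(Sigma) = 19·18 - (6)² = 306.
  Sigma^{-1} = (1/det) · [[d, -b], [-b, a]] = [[0.0588, -0.0196],
 [-0.0196, 0.0621]].

Step 3 — form the quadratic (x - mu)^T · Sigma^{-1} · (x - mu):
  Sigma^{-1} · (x - mu) = (-0.098, 0.1438).
  (x - mu)^T · [Sigma^{-1} · (x - mu)] = (-1)·(-0.098) + (2)·(0.1438) = 0.3856.

Step 4 — take square root: d = √(0.3856) ≈ 0.621.

d(x, mu) = √(0.3856) ≈ 0.621


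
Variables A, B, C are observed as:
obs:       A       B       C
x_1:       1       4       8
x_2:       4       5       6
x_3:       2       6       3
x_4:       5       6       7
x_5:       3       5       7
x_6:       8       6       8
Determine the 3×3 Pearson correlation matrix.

Step 1 — column means:
  mean(A) = (1 + 4 + 2 + 5 + 3 + 8) / 6 = 23/6 = 3.8333
  mean(B) = (4 + 5 + 6 + 6 + 5 + 6) / 6 = 32/6 = 5.3333
  mean(C) = (8 + 6 + 3 + 7 + 7 + 8) / 6 = 39/6 = 6.5

Step 2 — sample variances and covariances s[i,j] = (1/(n-1)) · Σ_k (x_{k,i} - mean_i) · (x_{k,j} - mean_j), with n-1 = 5:
  s[A,A] = ((-2.8333)·(-2.8333) + (0.1667)·(0.1667) + (-1.8333)·(-1.8333) + (1.1667)·(1.1667) + (-0.8333)·(-0.8333) + (4.1667)·(4.1667)) / 5 = 30.8333/5 = 6.1667
  s[A,B] = ((-2.8333)·(-1.3333) + (0.1667)·(-0.3333) + (-1.8333)·(0.6667) + (1.1667)·(0.6667) + (-0.8333)·(-0.3333) + (4.1667)·(0.6667)) / 5 = 6.3333/5 = 1.2667
  s[A,C] = ((-2.8333)·(1.5) + (0.1667)·(-0.5) + (-1.8333)·(-3.5) + (1.1667)·(0.5) + (-0.8333)·(0.5) + (4.1667)·(1.5)) / 5 = 8.5/5 = 1.7
  s[B,B] = ((-1.3333)·(-1.3333) + (-0.3333)·(-0.3333) + (0.6667)·(0.6667) + (0.6667)·(0.6667) + (-0.3333)·(-0.3333) + (0.6667)·(0.6667)) / 5 = 3.3333/5 = 0.6667
  s[B,C] = ((-1.3333)·(1.5) + (-0.3333)·(-0.5) + (0.6667)·(-3.5) + (0.6667)·(0.5) + (-0.3333)·(0.5) + (0.6667)·(1.5)) / 5 = -3/5 = -0.6
  s[C,C] = ((1.5)·(1.5) + (-0.5)·(-0.5) + (-3.5)·(-3.5) + (0.5)·(0.5) + (0.5)·(0.5) + (1.5)·(1.5)) / 5 = 17.5/5 = 3.5
  Sample standard deviations s_i = √(s[i,i]):
  s(A) = √(6.1667) = 2.4833
  s(B) = √(0.6667) = 0.8165
  s(C) = √(3.5) = 1.8708

Step 3 — r_{ij} = s_{ij} / (s_i · s_j):
  r[A,A] = 1 (diagonal).
  r[A,B] = 1.2667 / (2.4833 · 0.8165) = 1.2667 / 2.0276 = 0.6247
  r[A,C] = 1.7 / (2.4833 · 1.8708) = 1.7 / 4.6458 = 0.3659
  r[B,B] = 1 (diagonal).
  r[B,C] = -0.6 / (0.8165 · 1.8708) = -0.6 / 1.5275 = -0.3928
  r[C,C] = 1 (diagonal).

R is symmetric with unit diagonal. Assembling:

R = [[1, 0.6247, 0.3659],
 [0.6247, 1, -0.3928],
 [0.3659, -0.3928, 1]]


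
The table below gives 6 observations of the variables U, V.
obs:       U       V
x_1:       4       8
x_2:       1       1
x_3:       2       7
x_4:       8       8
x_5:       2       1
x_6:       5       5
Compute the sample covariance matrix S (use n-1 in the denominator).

Step 1 — column means:
  mean(U) = (4 + 1 + 2 + 8 + 2 + 5) / 6 = 22/6 = 3.6667
  mean(V) = (8 + 1 + 7 + 8 + 1 + 5) / 6 = 30/6 = 5

Step 2 — sample covariance S[i,j] = (1/(n-1)) · Σ_k (x_{k,i} - mean_i) · (x_{k,j} - mean_j), with n-1 = 5.
  S[U,U] = ((0.3333)·(0.3333) + (-2.6667)·(-2.6667) + (-1.6667)·(-1.6667) + (4.3333)·(4.3333) + (-1.6667)·(-1.6667) + (1.3333)·(1.3333)) / 5 = 33.3333/5 = 6.6667
  S[U,V] = ((0.3333)·(3) + (-2.6667)·(-4) + (-1.6667)·(2) + (4.3333)·(3) + (-1.6667)·(-4) + (1.3333)·(0)) / 5 = 28/5 = 5.6
  S[V,V] = ((3)·(3) + (-4)·(-4) + (2)·(2) + (3)·(3) + (-4)·(-4) + (0)·(0)) / 5 = 54/5 = 10.8

S is symmetric (S[j,i] = S[i,j]). Assembling:

S = [[6.6667, 5.6],
 [5.6, 10.8]]


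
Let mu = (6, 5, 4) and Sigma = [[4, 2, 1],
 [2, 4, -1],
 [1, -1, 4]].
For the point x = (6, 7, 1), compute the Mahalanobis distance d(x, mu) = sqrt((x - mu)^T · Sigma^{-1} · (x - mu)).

Step 1 — centre the observation: (x - mu) = (0, 2, -3).

Step 2 — invert Sigma (cofactor / det for 3×3, or solve directly):
  Sigma^{-1} = [[0.4167, -0.25, -0.1667],
 [-0.25, 0.4167, 0.1667],
 [-0.1667, 0.1667, 0.3333]].

Step 3 — form the quadratic (x - mu)^T · Sigma^{-1} · (x - mu):
  Sigma^{-1} · (x - mu) = (0, 0.3333, -0.6667).
  (x - mu)^T · [Sigma^{-1} · (x - mu)] = (0)·(0) + (2)·(0.3333) + (-3)·(-0.6667) = 2.6667.

Step 4 — take square root: d = √(2.6667) ≈ 1.633.

d(x, mu) = √(2.6667) ≈ 1.633


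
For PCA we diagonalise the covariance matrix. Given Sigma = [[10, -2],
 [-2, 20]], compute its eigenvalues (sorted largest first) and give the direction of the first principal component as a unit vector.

Step 1 — characteristic polynomial of 2×2 Sigma:
  det(Sigma - λI) = λ² - trace · λ + det = 0.
  trace = 10 + 20 = 30, det = 10·20 - (-2)² = 196.
Step 2 — discriminant:
  Δ = trace² - 4·det = 900 - 784 = 116.
Step 3 — eigenvalues:
  λ = (trace ± √Δ)/2 = (30 ± 10.7703)/2,
  λ_1 = 20.3852,  λ_2 = 9.6148.

Step 4 — unit eigenvector for λ_1: solve (Sigma - λ_1 I)v = 0. First row:
  (10 - 20.3852)·v_x + (-2)·v_y = 0, i.e. (-10.3852)·v_x + (-2)·v_y = 0,
  so v ∝ (b, λ_1 - a) = (-2, 10.3852); multiply by -1 so the first entry is positive: u = (2, -10.3852).
  ||u|| = √((2)² + (-10.3852)²) = √(111.8516) ≈ 10.576,
  v_1 = u/||u|| ≈ (0.1891, -0.982) (||v_1|| = 1).

λ_1 = 20.3852,  λ_2 = 9.6148;  v_1 ≈ (0.1891, -0.982)


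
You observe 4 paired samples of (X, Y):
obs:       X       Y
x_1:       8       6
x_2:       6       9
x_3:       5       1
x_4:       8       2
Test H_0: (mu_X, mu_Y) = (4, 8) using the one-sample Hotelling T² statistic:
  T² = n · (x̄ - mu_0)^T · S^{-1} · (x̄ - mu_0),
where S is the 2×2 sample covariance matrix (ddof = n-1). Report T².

Step 1 — sample mean vector:
  mean(X) = (8 + 6 + 5 + 8) / 4 = 27/4 = 6.75
  mean(Y) = (6 + 9 + 1 + 2) / 4 = 18/4 = 4.5
  x̄ = (6.75, 4.5),  deviation x̄ - mu_0 = (6.75, 4.5) - (4, 8) = (2.75, -3.5).

Step 2 — sample covariance matrix, S[i,j] = (1/(n-1)) · Σ_k (x_{k,i} - mean_i) · (x_{k,j} - mean_j), divisor n-1 = 3:
  S[X,X] = ((1.25)·(1.25) + (-0.75)·(-0.75) + (-1.75)·(-1.75) + (1.25)·(1.25)) / 3 = 6.75/3 = 2.25
  S[X,Y] = ((1.25)·(1.5) + (-0.75)·(4.5) + (-1.75)·(-3.5) + (1.25)·(-2.5)) / 3 = 1.5/3 = 0.5
  S[Y,Y] = ((1.5)·(1.5) + (4.5)·(4.5) + (-3.5)·(-3.5) + (-2.5)·(-2.5)) / 3 = 41/3 = 13.6667
  S = [[2.25, 0.5],
 [0.5, 13.6667]].

Step 3 — invert S. det(S) = 2.25·13.6667 - (0.5)² = 30.5.
  S^{-1} = (1/det) · [[d, -b], [-b, a]] = [[0.4481, -0.0164],
 [-0.0164, 0.0738]].

Step 4 — quadratic form (x̄ - mu_0)^T · S^{-1} · (x̄ - mu_0):
  S^{-1} · (x̄ - mu_0) = (1.2896, -0.3033),
  (x̄ - mu_0)^T · [...] = (2.75)·(1.2896) + (-3.5)·(-0.3033) = 4.6079.

Step 5 — scale by n: T² = 4 · 4.6079 = 18.4317.

T² ≈ 18.4317


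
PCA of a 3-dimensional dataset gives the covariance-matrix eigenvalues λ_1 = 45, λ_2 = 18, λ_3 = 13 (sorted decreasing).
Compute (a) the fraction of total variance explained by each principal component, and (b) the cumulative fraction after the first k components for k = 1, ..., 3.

Step 1 — total variance = trace(Sigma) = Σ λ_i = 45 + 18 + 13 = 76.

Step 2 — fraction explained by component i = λ_i / Σ λ:
  PC1: 45/76 = 0.5921
  PC2: 18/76 = 0.2368
  PC3: 13/76 = 0.1711

Step 3 — cumulative fraction after k components = (λ_1 + ... + λ_k) / Σ λ:
  k = 1: 45/76 = 0.5921
  k = 2: (45 + 18)/76 = 63/76 = 0.8289
  k = 3: (45 + 18 + 13)/76 = 76/76 = 1

Summary (fraction, with percent):

explained: PC1 0.5921 (59.21%), PC2 0.2368 (23.68%), PC3 0.1711 (17.11%);  cumulative: 0.5921, 0.8289, 1


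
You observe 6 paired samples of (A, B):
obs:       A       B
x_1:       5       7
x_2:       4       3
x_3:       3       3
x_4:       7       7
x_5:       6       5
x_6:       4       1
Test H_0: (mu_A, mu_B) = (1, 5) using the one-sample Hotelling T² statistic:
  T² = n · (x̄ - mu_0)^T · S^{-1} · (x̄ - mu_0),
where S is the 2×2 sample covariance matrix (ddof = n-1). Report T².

Step 1 — sample mean vector:
  mean(A) = (5 + 4 + 3 + 7 + 6 + 4) / 6 = 29/6 = 4.8333
  mean(B) = (7 + 3 + 3 + 7 + 5 + 1) / 6 = 26/6 = 4.3333
  x̄ = (4.8333, 4.3333),  deviation x̄ - mu_0 = (4.8333, 4.3333) - (1, 5) = (3.8333, -0.6667).

Step 2 — sample covariance matrix, S[i,j] = (1/(n-1)) · Σ_k (x_{k,i} - mean_i) · (x_{k,j} - mean_j), divisor n-1 = 5:
  S[A,A] = ((0.1667)·(0.1667) + (-0.8333)·(-0.8333) + (-1.8333)·(-1.8333) + (2.1667)·(2.1667) + (1.1667)·(1.1667) + (-0.8333)·(-0.8333)) / 5 = 10.8333/5 = 2.1667
  S[A,B] = ((0.1667)·(2.6667) + (-0.8333)·(-1.3333) + (-1.8333)·(-1.3333) + (2.1667)·(2.6667) + (1.1667)·(0.6667) + (-0.8333)·(-3.3333)) / 5 = 13.3333/5 = 2.6667
  S[B,B] = ((2.6667)·(2.6667) + (-1.3333)·(-1.3333) + (-1.3333)·(-1.3333) + (2.6667)·(2.6667) + (0.6667)·(0.6667) + (-3.3333)·(-3.3333)) / 5 = 29.3333/5 = 5.8667
  S = [[2.1667, 2.6667],
 [2.6667, 5.8667]].

Step 3 — invert S. det(S) = 2.1667·5.8667 - (2.6667)² = 5.6.
  S^{-1} = (1/det) · [[d, -b], [-b, a]] = [[1.0476, -0.4762],
 [-0.4762, 0.3869]].

Step 4 — quadratic form (x̄ - mu_0)^T · S^{-1} · (x̄ - mu_0):
  S^{-1} · (x̄ - mu_0) = (4.3333, -2.0833),
  (x̄ - mu_0)^T · [...] = (3.8333)·(4.3333) + (-0.6667)·(-2.0833) = 18.

Step 5 — scale by n: T² = 6 · 18 = 108.

T² ≈ 108


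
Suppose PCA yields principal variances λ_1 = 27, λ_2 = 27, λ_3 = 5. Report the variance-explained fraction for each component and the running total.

Step 1 — total variance = trace(Sigma) = Σ λ_i = 27 + 27 + 5 = 59.

Step 2 — fraction explained by component i = λ_i / Σ λ:
  PC1: 27/59 = 0.4576
  PC2: 27/59 = 0.4576
  PC3: 5/59 = 0.0847

Step 3 — cumulative fraction after k components = (λ_1 + ... + λ_k) / Σ λ:
  k = 1: 27/59 = 0.4576
  k = 2: (27 + 27)/59 = 54/59 = 0.9153
  k = 3: (27 + 27 + 5)/59 = 59/59 = 1

Summary (fraction, with percent):

explained: PC1 0.4576 (45.76%), PC2 0.4576 (45.76%), PC3 0.0847 (8.47%);  cumulative: 0.4576, 0.9153, 1


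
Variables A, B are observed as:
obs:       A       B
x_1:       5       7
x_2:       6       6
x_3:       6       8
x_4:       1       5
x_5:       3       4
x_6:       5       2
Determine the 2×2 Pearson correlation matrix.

Step 1 — column means:
  mean(A) = (5 + 6 + 6 + 1 + 3 + 5) / 6 = 26/6 = 4.3333
  mean(B) = (7 + 6 + 8 + 5 + 4 + 2) / 6 = 32/6 = 5.3333

Step 2 — sample variances and covariances s[i,j] = (1/(n-1)) · Σ_k (x_{k,i} - mean_i) · (x_{k,j} - mean_j), with n-1 = 5:
  s[A,A] = ((0.6667)·(0.6667) + (1.6667)·(1.6667) + (1.6667)·(1.6667) + (-3.3333)·(-3.3333) + (-1.3333)·(-1.3333) + (0.6667)·(0.6667)) / 5 = 19.3333/5 = 3.8667
  s[A,B] = ((0.6667)·(1.6667) + (1.6667)·(0.6667) + (1.6667)·(2.6667) + (-3.3333)·(-0.3333) + (-1.3333)·(-1.3333) + (0.6667)·(-3.3333)) / 5 = 7.3333/5 = 1.4667
  s[B,B] = ((1.6667)·(1.6667) + (0.6667)·(0.6667) + (2.6667)·(2.6667) + (-0.3333)·(-0.3333) + (-1.3333)·(-1.3333) + (-3.3333)·(-3.3333)) / 5 = 23.3333/5 = 4.6667
  Sample standard deviations s_i = √(s[i,i]):
  s(A) = √(3.8667) = 1.9664
  s(B) = √(4.6667) = 2.1602

Step 3 — r_{ij} = s_{ij} / (s_i · s_j):
  r[A,A] = 1 (diagonal).
  r[A,B] = 1.4667 / (1.9664 · 2.1602) = 1.4667 / 4.2479 = 0.3453
  r[B,B] = 1 (diagonal).

R is symmetric with unit diagonal. Assembling:

R = [[1, 0.3453],
 [0.3453, 1]]


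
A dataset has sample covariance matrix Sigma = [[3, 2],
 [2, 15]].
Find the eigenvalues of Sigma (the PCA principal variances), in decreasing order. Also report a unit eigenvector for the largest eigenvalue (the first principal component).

Step 1 — characteristic polynomial of 2×2 Sigma:
  det(Sigma - λI) = λ² - trace · λ + det = 0.
  trace = 3 + 15 = 18, det = 3·15 - (2)² = 41.
Step 2 — discriminant:
  Δ = trace² - 4·det = 324 - 164 = 160.
Step 3 — eigenvalues:
  λ = (trace ± √Δ)/2 = (18 ± 12.6491)/2,
  λ_1 = 15.3246,  λ_2 = 2.6754.

Step 4 — unit eigenvector for λ_1: solve (Sigma - λ_1 I)v = 0. First row:
  (3 - 15.3246)·v_x + (2)·v_y = 0, i.e. (-12.3246)·v_x + (2)·v_y = 0,
  so v ∝ (b, λ_1 - a) = (2, 12.3246) = u.
  ||u|| = √((2)² + (12.3246)²) = √(155.8947) ≈ 12.4858,
  v_1 = u/||u|| ≈ (0.1602, 0.9871) (||v_1|| = 1).

λ_1 = 15.3246,  λ_2 = 2.6754;  v_1 ≈ (0.1602, 0.9871)


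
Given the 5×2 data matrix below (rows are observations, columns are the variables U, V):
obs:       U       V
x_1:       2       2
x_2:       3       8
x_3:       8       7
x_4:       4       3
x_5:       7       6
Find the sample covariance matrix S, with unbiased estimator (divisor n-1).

Step 1 — column means:
  mean(U) = (2 + 3 + 8 + 4 + 7) / 5 = 24/5 = 4.8
  mean(V) = (2 + 8 + 7 + 3 + 6) / 5 = 26/5 = 5.2

Step 2 — sample covariance S[i,j] = (1/(n-1)) · Σ_k (x_{k,i} - mean_i) · (x_{k,j} - mean_j), with n-1 = 4.
  S[U,U] = ((-2.8)·(-2.8) + (-1.8)·(-1.8) + (3.2)·(3.2) + (-0.8)·(-0.8) + (2.2)·(2.2)) / 4 = 26.8/4 = 6.7
  S[U,V] = ((-2.8)·(-3.2) + (-1.8)·(2.8) + (3.2)·(1.8) + (-0.8)·(-2.2) + (2.2)·(0.8)) / 4 = 13.2/4 = 3.3
  S[V,V] = ((-3.2)·(-3.2) + (2.8)·(2.8) + (1.8)·(1.8) + (-2.2)·(-2.2) + (0.8)·(0.8)) / 4 = 26.8/4 = 6.7

S is symmetric (S[j,i] = S[i,j]). Assembling:

S = [[6.7, 3.3],
 [3.3, 6.7]]


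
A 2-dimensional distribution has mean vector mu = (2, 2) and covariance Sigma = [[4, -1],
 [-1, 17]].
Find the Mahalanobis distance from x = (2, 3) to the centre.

Step 1 — centre the observation: (x - mu) = (0, 1).

Step 2 — invert Sigma. det(Sigma) = 4·17 - (-1)² = 67.
  Sigma^{-1} = (1/det) · [[d, -b], [-b, a]] = [[0.2537, 0.0149],
 [0.0149, 0.0597]].

Step 3 — form the quadratic (x - mu)^T · Sigma^{-1} · (x - mu):
  Sigma^{-1} · (x - mu) = (0.0149, 0.0597).
  (x - mu)^T · [Sigma^{-1} · (x - mu)] = (0)·(0.0149) + (1)·(0.0597) = 0.0597.

Step 4 — take square root: d = √(0.0597) ≈ 0.2443.

d(x, mu) = √(0.0597) ≈ 0.2443


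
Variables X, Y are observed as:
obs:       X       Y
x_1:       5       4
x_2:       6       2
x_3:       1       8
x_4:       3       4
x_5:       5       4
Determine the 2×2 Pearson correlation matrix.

Step 1 — column means:
  mean(X) = (5 + 6 + 1 + 3 + 5) / 5 = 20/5 = 4
  mean(Y) = (4 + 2 + 8 + 4 + 4) / 5 = 22/5 = 4.4

Step 2 — sample variances and covariances s[i,j] = (1/(n-1)) · Σ_k (x_{k,i} - mean_i) · (x_{k,j} - mean_j), with n-1 = 4:
  s[X,X] = ((1)·(1) + (2)·(2) + (-3)·(-3) + (-1)·(-1) + (1)·(1)) / 4 = 16/4 = 4
  s[X,Y] = ((1)·(-0.4) + (2)·(-2.4) + (-3)·(3.6) + (-1)·(-0.4) + (1)·(-0.4)) / 4 = -16/4 = -4
  s[Y,Y] = ((-0.4)·(-0.4) + (-2.4)·(-2.4) + (3.6)·(3.6) + (-0.4)·(-0.4) + (-0.4)·(-0.4)) / 4 = 19.2/4 = 4.8
  Sample standard deviations s_i = √(s[i,i]):
  s(X) = √(4) = 2
  s(Y) = √(4.8) = 2.1909

Step 3 — r_{ij} = s_{ij} / (s_i · s_j):
  r[X,X] = 1 (diagonal).
  r[X,Y] = -4 / (2 · 2.1909) = -4 / 4.3818 = -0.9129
  r[Y,Y] = 1 (diagonal).

R is symmetric with unit diagonal. Assembling:

R = [[1, -0.9129],
 [-0.9129, 1]]


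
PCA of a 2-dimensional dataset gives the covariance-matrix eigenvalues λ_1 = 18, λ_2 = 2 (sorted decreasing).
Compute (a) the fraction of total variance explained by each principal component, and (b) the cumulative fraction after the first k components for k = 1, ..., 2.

Step 1 — total variance = trace(Sigma) = Σ λ_i = 18 + 2 = 20.

Step 2 — fraction explained by component i = λ_i / Σ λ:
  PC1: 18/20 = 0.9
  PC2: 2/20 = 0.1

Step 3 — cumulative fraction after k components = (λ_1 + ... + λ_k) / Σ λ:
  k = 1: 18/20 = 0.9
  k = 2: (18 + 2)/20 = 20/20 = 1

Summary (fraction, with percent):

explained: PC1 0.9 (90%), PC2 0.1 (10%);  cumulative: 0.9, 1


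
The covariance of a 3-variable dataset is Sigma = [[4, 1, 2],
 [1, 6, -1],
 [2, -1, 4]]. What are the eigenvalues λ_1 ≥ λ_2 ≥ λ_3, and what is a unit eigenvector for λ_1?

Step 1 — characteristic polynomial p(λ) = det(λI - Sigma) = λ³ - tr·λ² + c_1·λ - det, where tr = trace, c_1 = sum of the principal 2×2 minors, det = det(Sigma):
  tr = 4 + 6 + 4 = 14,
  c_1 = (4·6 - (1)²) + (4·4 - (2)²) + (6·4 - (-1)²) = 23 + 12 + 23 = 58,
  det = 4·(6·4 - (-1)²) - (1)·((1)·4 - (-1)·(2)) + (2)·((1)·(-1) - 6·(2)) = 4·(23) - (1)·(6) + (2)·(-13) = 60.
  So p(λ) = λ³ - 14λ² + 58λ - 60.
Step 2 — look for an integer root (rational root theorem: any rational root is an integer divisor of 60). Testing λ = 6:
  p(6) = 216 - 504 + 348 - 60 = 0  ✓
  Dividing out (λ - 6): p(λ) = (λ - 6)(λ² - 8λ + 10).
Step 3 — remaining eigenvalues from the quadratic λ² - 8λ + 10 = 0:
  Δ = 8² - 4·10 = 64 - 40 = 24,  λ = (8 ± √24)/2 = (8 ± 4.899)/2 ≈ 6.4495 or 1.5505.
  Sorted: λ_1 = 6.4495,  λ_2 = 6,  λ_3 = 1.5505  (check: sum = 14 = tr ✓).

Step 4 — unit eigenvector for λ_1 ≈ 6.4495: v spans the null space of (Sigma - λ_1 I), whose rows are
  r_1 = (-2.4495, 1, 2),  r_2 = (1, -0.4495, -1),  r_3 = (2, -1, -2.4495).
  v is orthogonal to every row, so take v ∝ r_1 × r_2 = ((1)·(-1) - (2)·(-0.4495), (2)·(1) - (-2.4495)·(-1), (-2.4495)·(-0.4495) - (1)·(1)) ≈ (-0.101, -0.4495, 0.101).
  Rescale (multiply by -1 so the first nonzero entry is positive): u = (0.101, 0.4495, -0.101).
  ||u|| = √((0.101)² + (0.4495)² + (-0.101)²) = √(0.2225) ≈ 0.4716,  v_1 = u/||u|| ≈ (0.2142, 0.953, -0.2142) (||v_1|| = 1).

λ_1 = 6.4495,  λ_2 = 6,  λ_3 = 1.5505;  v_1 ≈ (0.2142, 0.953, -0.2142)


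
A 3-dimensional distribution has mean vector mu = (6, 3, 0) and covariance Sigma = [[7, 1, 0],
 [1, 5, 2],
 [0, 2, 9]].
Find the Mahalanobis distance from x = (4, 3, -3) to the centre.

Step 1 — centre the observation: (x - mu) = (-2, 0, -3).

Step 2 — invert Sigma (cofactor / det for 3×3, or solve directly):
  Sigma^{-1} = [[0.1475, -0.0324, 0.0072],
 [-0.0324, 0.2266, -0.0504],
 [0.0072, -0.0504, 0.1223]].

Step 3 — form the quadratic (x - mu)^T · Sigma^{-1} · (x - mu):
  Sigma^{-1} · (x - mu) = (-0.3165, 0.2158, -0.3813).
  (x - mu)^T · [Sigma^{-1} · (x - mu)] = (-2)·(-0.3165) + (0)·(0.2158) + (-3)·(-0.3813) = 1.777.

Step 4 — take square root: d = √(1.777) ≈ 1.333.

d(x, mu) = √(1.777) ≈ 1.333


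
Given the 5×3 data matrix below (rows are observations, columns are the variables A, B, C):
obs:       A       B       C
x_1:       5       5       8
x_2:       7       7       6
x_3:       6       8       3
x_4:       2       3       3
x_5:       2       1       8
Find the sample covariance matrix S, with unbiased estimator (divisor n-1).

Step 1 — column means:
  mean(A) = (5 + 7 + 6 + 2 + 2) / 5 = 22/5 = 4.4
  mean(B) = (5 + 7 + 8 + 3 + 1) / 5 = 24/5 = 4.8
  mean(C) = (8 + 6 + 3 + 3 + 8) / 5 = 28/5 = 5.6

Step 2 — sample covariance S[i,j] = (1/(n-1)) · Σ_k (x_{k,i} - mean_i) · (x_{k,j} - mean_j), with n-1 = 4.
  S[A,A] = ((0.6)·(0.6) + (2.6)·(2.6) + (1.6)·(1.6) + (-2.4)·(-2.4) + (-2.4)·(-2.4)) / 4 = 21.2/4 = 5.3
  S[A,B] = ((0.6)·(0.2) + (2.6)·(2.2) + (1.6)·(3.2) + (-2.4)·(-1.8) + (-2.4)·(-3.8)) / 4 = 24.4/4 = 6.1
  S[A,C] = ((0.6)·(2.4) + (2.6)·(0.4) + (1.6)·(-2.6) + (-2.4)·(-2.6) + (-2.4)·(2.4)) / 4 = -1.2/4 = -0.3
  S[B,B] = ((0.2)·(0.2) + (2.2)·(2.2) + (3.2)·(3.2) + (-1.8)·(-1.8) + (-3.8)·(-3.8)) / 4 = 32.8/4 = 8.2
  S[B,C] = ((0.2)·(2.4) + (2.2)·(0.4) + (3.2)·(-2.6) + (-1.8)·(-2.6) + (-3.8)·(2.4)) / 4 = -11.4/4 = -2.85
  S[C,C] = ((2.4)·(2.4) + (0.4)·(0.4) + (-2.6)·(-2.6) + (-2.6)·(-2.6) + (2.4)·(2.4)) / 4 = 25.2/4 = 6.3

S is symmetric (S[j,i] = S[i,j]). Assembling:

S = [[5.3, 6.1, -0.3],
 [6.1, 8.2, -2.85],
 [-0.3, -2.85, 6.3]]


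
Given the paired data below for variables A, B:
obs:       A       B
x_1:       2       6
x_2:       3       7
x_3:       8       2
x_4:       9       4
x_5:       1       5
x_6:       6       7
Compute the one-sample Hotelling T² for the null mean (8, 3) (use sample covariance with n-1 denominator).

Step 1 — sample mean vector:
  mean(A) = (2 + 3 + 8 + 9 + 1 + 6) / 6 = 29/6 = 4.8333
  mean(B) = (6 + 7 + 2 + 4 + 5 + 7) / 6 = 31/6 = 5.1667
  x̄ = (4.8333, 5.1667),  deviation x̄ - mu_0 = (4.8333, 5.1667) - (8, 3) = (-3.1667, 2.1667).

Step 2 — sample covariance matrix, S[i,j] = (1/(n-1)) · Σ_k (x_{k,i} - mean_i) · (x_{k,j} - mean_j), divisor n-1 = 5:
  S[A,A] = ((-2.8333)·(-2.8333) + (-1.8333)·(-1.8333) + (3.1667)·(3.1667) + (4.1667)·(4.1667) + (-3.8333)·(-3.8333) + (1.1667)·(1.1667)) / 5 = 54.8333/5 = 10.9667
  S[A,B] = ((-2.8333)·(0.8333) + (-1.8333)·(1.8333) + (3.1667)·(-3.1667) + (4.1667)·(-1.1667) + (-3.8333)·(-0.1667) + (1.1667)·(1.8333)) / 5 = -17.8333/5 = -3.5667
  S[B,B] = ((0.8333)·(0.8333) + (1.8333)·(1.8333) + (-3.1667)·(-3.1667) + (-1.1667)·(-1.1667) + (-0.1667)·(-0.1667) + (1.8333)·(1.8333)) / 5 = 18.8333/5 = 3.7667
  S = [[10.9667, -3.5667],
 [-3.5667, 3.7667]].

Step 3 — invert S. det(S) = 10.9667·3.7667 - (-3.5667)² = 28.5867.
  S^{-1} = (1/det) · [[d, -b], [-b, a]] = [[0.1318, 0.1248],
 [0.1248, 0.3836]].

Step 4 — quadratic form (x̄ - mu_0)^T · S^{-1} · (x̄ - mu_0):
  S^{-1} · (x̄ - mu_0) = (-0.1469, 0.4361),
  (x̄ - mu_0)^T · [...] = (-3.1667)·(-0.1469) + (2.1667)·(0.4361) = 1.4101.

Step 5 — scale by n: T² = 6 · 1.4101 = 8.4608.

T² ≈ 8.4608


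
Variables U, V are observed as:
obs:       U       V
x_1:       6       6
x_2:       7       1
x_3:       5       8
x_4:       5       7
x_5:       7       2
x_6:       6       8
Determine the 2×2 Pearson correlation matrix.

Step 1 — column means:
  mean(U) = (6 + 7 + 5 + 5 + 7 + 6) / 6 = 36/6 = 6
  mean(V) = (6 + 1 + 8 + 7 + 2 + 8) / 6 = 32/6 = 5.3333

Step 2 — sample variances and covariances s[i,j] = (1/(n-1)) · Σ_k (x_{k,i} - mean_i) · (x_{k,j} - mean_j), with n-1 = 5:
  s[U,U] = ((0)·(0) + (1)·(1) + (-1)·(-1) + (-1)·(-1) + (1)·(1) + (0)·(0)) / 5 = 4/5 = 0.8
  s[U,V] = ((0)·(0.6667) + (1)·(-4.3333) + (-1)·(2.6667) + (-1)·(1.6667) + (1)·(-3.3333) + (0)·(2.6667)) / 5 = -12/5 = -2.4
  s[V,V] = ((0.6667)·(0.6667) + (-4.3333)·(-4.3333) + (2.6667)·(2.6667) + (1.6667)·(1.6667) + (-3.3333)·(-3.3333) + (2.6667)·(2.6667)) / 5 = 47.3333/5 = 9.4667
  Sample standard deviations s_i = √(s[i,i]):
  s(U) = √(0.8) = 0.8944
  s(V) = √(9.4667) = 3.0768

Step 3 — r_{ij} = s_{ij} / (s_i · s_j):
  r[U,U] = 1 (diagonal).
  r[U,V] = -2.4 / (0.8944 · 3.0768) = -2.4 / 2.752 = -0.8721
  r[V,V] = 1 (diagonal).

R is symmetric with unit diagonal. Assembling:

R = [[1, -0.8721],
 [-0.8721, 1]]


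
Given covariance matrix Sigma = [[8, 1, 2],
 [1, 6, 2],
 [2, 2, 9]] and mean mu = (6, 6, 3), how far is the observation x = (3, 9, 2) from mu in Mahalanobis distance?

Step 1 — centre the observation: (x - mu) = (-3, 3, -1).

Step 2 — invert Sigma (cofactor / det for 3×3, or solve directly):
  Sigma^{-1} = [[0.1333, -0.0133, -0.0267],
 [-0.0133, 0.1813, -0.0373],
 [-0.0267, -0.0373, 0.1253]].

Step 3 — form the quadratic (x - mu)^T · Sigma^{-1} · (x - mu):
  Sigma^{-1} · (x - mu) = (-0.4133, 0.6213, -0.1573).
  (x - mu)^T · [Sigma^{-1} · (x - mu)] = (-3)·(-0.4133) + (3)·(0.6213) + (-1)·(-0.1573) = 3.2613.

Step 4 — take square root: d = √(3.2613) ≈ 1.8059.

d(x, mu) = √(3.2613) ≈ 1.8059


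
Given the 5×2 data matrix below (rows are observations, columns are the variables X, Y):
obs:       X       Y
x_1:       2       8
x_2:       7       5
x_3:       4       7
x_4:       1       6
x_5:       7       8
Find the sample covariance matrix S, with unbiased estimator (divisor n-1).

Step 1 — column means:
  mean(X) = (2 + 7 + 4 + 1 + 7) / 5 = 21/5 = 4.2
  mean(Y) = (8 + 5 + 7 + 6 + 8) / 5 = 34/5 = 6.8

Step 2 — sample covariance S[i,j] = (1/(n-1)) · Σ_k (x_{k,i} - mean_i) · (x_{k,j} - mean_j), with n-1 = 4.
  S[X,X] = ((-2.2)·(-2.2) + (2.8)·(2.8) + (-0.2)·(-0.2) + (-3.2)·(-3.2) + (2.8)·(2.8)) / 4 = 30.8/4 = 7.7
  S[X,Y] = ((-2.2)·(1.2) + (2.8)·(-1.8) + (-0.2)·(0.2) + (-3.2)·(-0.8) + (2.8)·(1.2)) / 4 = -1.8/4 = -0.45
  S[Y,Y] = ((1.2)·(1.2) + (-1.8)·(-1.8) + (0.2)·(0.2) + (-0.8)·(-0.8) + (1.2)·(1.2)) / 4 = 6.8/4 = 1.7

S is symmetric (S[j,i] = S[i,j]). Assembling:

S = [[7.7, -0.45],
 [-0.45, 1.7]]


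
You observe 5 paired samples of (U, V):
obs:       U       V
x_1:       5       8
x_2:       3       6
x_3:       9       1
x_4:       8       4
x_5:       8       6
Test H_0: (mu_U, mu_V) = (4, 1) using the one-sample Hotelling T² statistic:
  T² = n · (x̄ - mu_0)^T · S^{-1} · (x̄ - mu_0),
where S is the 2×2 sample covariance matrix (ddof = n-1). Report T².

Step 1 — sample mean vector:
  mean(U) = (5 + 3 + 9 + 8 + 8) / 5 = 33/5 = 6.6
  mean(V) = (8 + 6 + 1 + 4 + 6) / 5 = 25/5 = 5
  x̄ = (6.6, 5),  deviation x̄ - mu_0 = (6.6, 5) - (4, 1) = (2.6, 4).

Step 2 — sample covariance matrix, S[i,j] = (1/(n-1)) · Σ_k (x_{k,i} - mean_i) · (x_{k,j} - mean_j), divisor n-1 = 4:
  S[U,U] = ((-1.6)·(-1.6) + (-3.6)·(-3.6) + (2.4)·(2.4) + (1.4)·(1.4) + (1.4)·(1.4)) / 4 = 25.2/4 = 6.3
  S[U,V] = ((-1.6)·(3) + (-3.6)·(1) + (2.4)·(-4) + (1.4)·(-1) + (1.4)·(1)) / 4 = -18/4 = -4.5
  S[V,V] = ((3)·(3) + (1)·(1) + (-4)·(-4) + (-1)·(-1) + (1)·(1)) / 4 = 28/4 = 7
  S = [[6.3, -4.5],
 [-4.5, 7]].

Step 3 — invert S. det(S) = 6.3·7 - (-4.5)² = 23.85.
  S^{-1} = (1/det) · [[d, -b], [-b, a]] = [[0.2935, 0.1887],
 [0.1887, 0.2642]].

Step 4 — quadratic form (x̄ - mu_0)^T · S^{-1} · (x̄ - mu_0):
  S^{-1} · (x̄ - mu_0) = (1.5178, 1.5472),
  (x̄ - mu_0)^T · [...] = (2.6)·(1.5178) + (4)·(1.5472) = 10.135.

Step 5 — scale by n: T² = 5 · 10.135 = 50.6751.

T² ≈ 50.6751


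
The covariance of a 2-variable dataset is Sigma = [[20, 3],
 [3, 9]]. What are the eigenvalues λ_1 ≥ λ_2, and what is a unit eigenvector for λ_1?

Step 1 — characteristic polynomial of 2×2 Sigma:
  det(Sigma - λI) = λ² - trace · λ + det = 0.
  trace = 20 + 9 = 29, det = 20·9 - (3)² = 171.
Step 2 — discriminant:
  Δ = trace² - 4·det = 841 - 684 = 157.
Step 3 — eigenvalues:
  λ = (trace ± √Δ)/2 = (29 ± 12.53)/2,
  λ_1 = 20.765,  λ_2 = 8.235.

Step 4 — unit eigenvector for λ_1: solve (Sigma - λ_1 I)v = 0. First row:
  (20 - 20.765)·v_x + (3)·v_y = 0, i.e. (-0.765)·v_x + (3)·v_y = 0,
  so v ∝ (b, λ_1 - a) = (3, 0.765) = u.
  ||u|| = √((3)² + (0.765)²) = √(9.5852) ≈ 3.096,
  v_1 = u/||u|| ≈ (0.969, 0.2471) (||v_1|| = 1).

λ_1 = 20.765,  λ_2 = 8.235;  v_1 ≈ (0.969, 0.2471)


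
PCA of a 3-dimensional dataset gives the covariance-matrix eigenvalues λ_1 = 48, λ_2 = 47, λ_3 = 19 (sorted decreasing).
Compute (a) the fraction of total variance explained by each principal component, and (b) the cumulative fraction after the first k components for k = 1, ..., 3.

Step 1 — total variance = trace(Sigma) = Σ λ_i = 48 + 47 + 19 = 114.

Step 2 — fraction explained by component i = λ_i / Σ λ:
  PC1: 48/114 = 0.4211
  PC2: 47/114 = 0.4123
  PC3: 19/114 = 0.1667

Step 3 — cumulative fraction after k components = (λ_1 + ... + λ_k) / Σ λ:
  k = 1: 48/114 = 0.4211
  k = 2: (48 + 47)/114 = 95/114 = 0.8333
  k = 3: (48 + 47 + 19)/114 = 114/114 = 1

Summary (fraction, with percent):

explained: PC1 0.4211 (42.11%), PC2 0.4123 (41.23%), PC3 0.1667 (16.67%);  cumulative: 0.4211, 0.8333, 1


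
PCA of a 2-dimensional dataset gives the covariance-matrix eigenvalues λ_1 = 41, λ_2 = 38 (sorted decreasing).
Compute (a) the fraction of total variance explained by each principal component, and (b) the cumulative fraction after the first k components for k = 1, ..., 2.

Step 1 — total variance = trace(Sigma) = Σ λ_i = 41 + 38 = 79.

Step 2 — fraction explained by component i = λ_i / Σ λ:
  PC1: 41/79 = 0.519
  PC2: 38/79 = 0.481

Step 3 — cumulative fraction after k components = (λ_1 + ... + λ_k) / Σ λ:
  k = 1: 41/79 = 0.519
  k = 2: (41 + 38)/79 = 79/79 = 1

Summary (fraction, with percent):

explained: PC1 0.519 (51.9%), PC2 0.481 (48.1%);  cumulative: 0.519, 1
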